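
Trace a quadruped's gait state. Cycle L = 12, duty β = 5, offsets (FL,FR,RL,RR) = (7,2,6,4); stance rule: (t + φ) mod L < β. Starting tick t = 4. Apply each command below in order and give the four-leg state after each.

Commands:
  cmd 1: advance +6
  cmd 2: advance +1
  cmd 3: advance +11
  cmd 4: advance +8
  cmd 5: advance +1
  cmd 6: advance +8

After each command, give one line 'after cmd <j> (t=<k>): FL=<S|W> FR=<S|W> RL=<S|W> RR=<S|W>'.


start t=4: FL=W FR=W RL=W RR=W
cmd 1: advance +6 → t=10, phase=(5,0,4,2) → FL=W FR=S RL=S RR=S
cmd 2: advance +1 → t=11, phase=(6,1,5,3) → FL=W FR=S RL=W RR=S
cmd 3: advance +11 → t=22, phase=(5,0,4,2) → FL=W FR=S RL=S RR=S
cmd 4: advance +8 → t=30, phase=(1,8,0,10) → FL=S FR=W RL=S RR=W
cmd 5: advance +1 → t=31, phase=(2,9,1,11) → FL=S FR=W RL=S RR=W
cmd 6: advance +8 → t=39, phase=(10,5,9,7) → FL=W FR=W RL=W RR=W

after cmd 1 (t=10): FL=W FR=S RL=S RR=S
after cmd 2 (t=11): FL=W FR=S RL=W RR=S
after cmd 3 (t=22): FL=W FR=S RL=S RR=S
after cmd 4 (t=30): FL=S FR=W RL=S RR=W
after cmd 5 (t=31): FL=S FR=W RL=S RR=W
after cmd 6 (t=39): FL=W FR=W RL=W RR=W


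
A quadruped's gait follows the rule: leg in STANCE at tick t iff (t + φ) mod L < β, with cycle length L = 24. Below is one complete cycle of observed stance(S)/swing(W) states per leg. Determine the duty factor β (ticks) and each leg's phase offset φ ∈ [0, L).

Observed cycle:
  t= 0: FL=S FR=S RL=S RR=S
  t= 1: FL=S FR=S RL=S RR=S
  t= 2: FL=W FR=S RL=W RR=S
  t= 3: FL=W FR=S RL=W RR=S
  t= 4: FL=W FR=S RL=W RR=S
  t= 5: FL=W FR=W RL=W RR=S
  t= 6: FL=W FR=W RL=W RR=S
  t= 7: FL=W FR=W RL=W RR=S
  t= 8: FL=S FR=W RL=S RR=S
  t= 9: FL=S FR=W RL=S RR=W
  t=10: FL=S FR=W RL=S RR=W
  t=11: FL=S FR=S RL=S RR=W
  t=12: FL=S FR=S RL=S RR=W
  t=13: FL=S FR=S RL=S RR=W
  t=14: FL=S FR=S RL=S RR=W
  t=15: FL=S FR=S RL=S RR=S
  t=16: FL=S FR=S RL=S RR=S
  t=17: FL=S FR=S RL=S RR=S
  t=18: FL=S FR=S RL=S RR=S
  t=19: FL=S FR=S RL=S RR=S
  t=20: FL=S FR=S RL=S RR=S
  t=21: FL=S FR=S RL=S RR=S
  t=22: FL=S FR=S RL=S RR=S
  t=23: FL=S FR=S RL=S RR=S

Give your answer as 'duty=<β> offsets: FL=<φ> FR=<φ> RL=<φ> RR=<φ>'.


duty β = stance ticks per leg = 18
FL: stance ticks = 18; W→S at t=8 → φ=16
FR: stance ticks = 18; W→S at t=11 → φ=13
RL: stance ticks = 18; W→S at t=8 → φ=16
RR: stance ticks = 18; W→S at t=15 → φ=9

duty=18 offsets: FL=16 FR=13 RL=16 RR=9


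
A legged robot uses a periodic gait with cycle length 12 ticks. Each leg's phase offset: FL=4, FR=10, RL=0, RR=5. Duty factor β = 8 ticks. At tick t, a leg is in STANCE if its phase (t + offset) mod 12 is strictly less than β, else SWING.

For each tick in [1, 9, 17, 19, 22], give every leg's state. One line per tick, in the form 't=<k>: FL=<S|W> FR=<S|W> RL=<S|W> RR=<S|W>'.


t=1: FL=S FR=W RL=S RR=S
t=9: FL=S FR=S RL=W RR=S
t=17: FL=W FR=S RL=S RR=W
t=19: FL=W FR=S RL=S RR=S
t=22: FL=S FR=W RL=W RR=S

t=1: phase=(5,11,1,6) vs β=8 → FL=S FR=W RL=S RR=S
t=9: phase=(1,7,9,2) vs β=8 → FL=S FR=S RL=W RR=S
t=17: phase=(9,3,5,10) vs β=8 → FL=W FR=S RL=S RR=W
t=19: phase=(11,5,7,0) vs β=8 → FL=W FR=S RL=S RR=S
t=22: phase=(2,8,10,3) vs β=8 → FL=S FR=W RL=W RR=S


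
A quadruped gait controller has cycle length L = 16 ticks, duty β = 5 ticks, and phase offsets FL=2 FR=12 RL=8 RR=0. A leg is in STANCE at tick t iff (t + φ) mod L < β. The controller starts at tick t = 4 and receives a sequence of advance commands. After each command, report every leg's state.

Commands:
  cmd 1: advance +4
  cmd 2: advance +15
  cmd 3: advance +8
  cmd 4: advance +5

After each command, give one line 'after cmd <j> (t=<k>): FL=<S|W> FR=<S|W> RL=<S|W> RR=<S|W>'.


start t=4: FL=W FR=S RL=W RR=S
cmd 1: advance +4 → t=8, phase=(10,4,0,8) → FL=W FR=S RL=S RR=W
cmd 2: advance +15 → t=23, phase=(9,3,15,7) → FL=W FR=S RL=W RR=W
cmd 3: advance +8 → t=31, phase=(1,11,7,15) → FL=S FR=W RL=W RR=W
cmd 4: advance +5 → t=36, phase=(6,0,12,4) → FL=W FR=S RL=W RR=S

after cmd 1 (t=8): FL=W FR=S RL=S RR=W
after cmd 2 (t=23): FL=W FR=S RL=W RR=W
after cmd 3 (t=31): FL=S FR=W RL=W RR=W
after cmd 4 (t=36): FL=W FR=S RL=W RR=S


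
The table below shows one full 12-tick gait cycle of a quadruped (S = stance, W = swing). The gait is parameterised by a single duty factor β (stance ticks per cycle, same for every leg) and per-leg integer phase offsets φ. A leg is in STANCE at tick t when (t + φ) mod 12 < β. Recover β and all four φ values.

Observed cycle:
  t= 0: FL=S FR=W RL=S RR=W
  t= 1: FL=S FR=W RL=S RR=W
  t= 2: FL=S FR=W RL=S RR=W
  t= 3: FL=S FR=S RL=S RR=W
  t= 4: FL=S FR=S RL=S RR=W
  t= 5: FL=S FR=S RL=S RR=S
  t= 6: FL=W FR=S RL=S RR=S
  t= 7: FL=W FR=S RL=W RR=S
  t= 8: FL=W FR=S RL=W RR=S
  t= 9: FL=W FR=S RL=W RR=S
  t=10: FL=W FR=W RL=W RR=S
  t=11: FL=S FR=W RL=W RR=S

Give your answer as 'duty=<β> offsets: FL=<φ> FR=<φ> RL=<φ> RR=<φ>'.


duty β = stance ticks per leg = 7
FL: stance ticks = 7; W→S at t=11 → φ=1
FR: stance ticks = 7; W→S at t=3 → φ=9
RL: stance ticks = 7; W→S at t=0 → φ=0
RR: stance ticks = 7; W→S at t=5 → φ=7

duty=7 offsets: FL=1 FR=9 RL=0 RR=7


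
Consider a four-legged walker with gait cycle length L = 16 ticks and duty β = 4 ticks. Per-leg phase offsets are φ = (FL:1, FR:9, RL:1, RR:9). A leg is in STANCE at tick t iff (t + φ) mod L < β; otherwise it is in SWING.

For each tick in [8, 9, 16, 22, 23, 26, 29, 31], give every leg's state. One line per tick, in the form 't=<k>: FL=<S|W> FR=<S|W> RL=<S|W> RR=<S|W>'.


t=8: FL=W FR=S RL=W RR=S
t=9: FL=W FR=S RL=W RR=S
t=16: FL=S FR=W RL=S RR=W
t=22: FL=W FR=W RL=W RR=W
t=23: FL=W FR=S RL=W RR=S
t=26: FL=W FR=S RL=W RR=S
t=29: FL=W FR=W RL=W RR=W
t=31: FL=S FR=W RL=S RR=W

t=8: phase=(9,1,9,1) vs β=4 → FL=W FR=S RL=W RR=S
t=9: phase=(10,2,10,2) vs β=4 → FL=W FR=S RL=W RR=S
t=16: phase=(1,9,1,9) vs β=4 → FL=S FR=W RL=S RR=W
t=22: phase=(7,15,7,15) vs β=4 → FL=W FR=W RL=W RR=W
t=23: phase=(8,0,8,0) vs β=4 → FL=W FR=S RL=W RR=S
t=26: phase=(11,3,11,3) vs β=4 → FL=W FR=S RL=W RR=S
t=29: phase=(14,6,14,6) vs β=4 → FL=W FR=W RL=W RR=W
t=31: phase=(0,8,0,8) vs β=4 → FL=S FR=W RL=S RR=W


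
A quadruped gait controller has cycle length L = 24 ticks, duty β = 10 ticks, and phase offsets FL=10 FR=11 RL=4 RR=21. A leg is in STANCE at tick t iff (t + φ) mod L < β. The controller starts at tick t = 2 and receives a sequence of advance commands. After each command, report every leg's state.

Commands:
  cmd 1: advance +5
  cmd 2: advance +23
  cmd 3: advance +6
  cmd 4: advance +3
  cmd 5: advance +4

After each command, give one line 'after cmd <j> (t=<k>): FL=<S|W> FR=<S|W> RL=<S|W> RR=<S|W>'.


start t=2: FL=W FR=W RL=S RR=W
cmd 1: advance +5 → t=7, phase=(17,18,11,4) → FL=W FR=W RL=W RR=S
cmd 2: advance +23 → t=30, phase=(16,17,10,3) → FL=W FR=W RL=W RR=S
cmd 3: advance +6 → t=36, phase=(22,23,16,9) → FL=W FR=W RL=W RR=S
cmd 4: advance +3 → t=39, phase=(1,2,19,12) → FL=S FR=S RL=W RR=W
cmd 5: advance +4 → t=43, phase=(5,6,23,16) → FL=S FR=S RL=W RR=W

after cmd 1 (t=7): FL=W FR=W RL=W RR=S
after cmd 2 (t=30): FL=W FR=W RL=W RR=S
after cmd 3 (t=36): FL=W FR=W RL=W RR=S
after cmd 4 (t=39): FL=S FR=S RL=W RR=W
after cmd 5 (t=43): FL=S FR=S RL=W RR=W


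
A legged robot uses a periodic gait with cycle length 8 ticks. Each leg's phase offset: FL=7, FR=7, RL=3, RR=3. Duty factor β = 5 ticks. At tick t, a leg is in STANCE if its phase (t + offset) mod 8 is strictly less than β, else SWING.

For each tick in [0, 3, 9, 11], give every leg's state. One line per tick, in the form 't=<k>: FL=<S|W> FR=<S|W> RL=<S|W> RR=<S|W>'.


t=0: phase=(7,7,3,3) vs β=5 → FL=W FR=W RL=S RR=S
t=3: phase=(2,2,6,6) vs β=5 → FL=S FR=S RL=W RR=W
t=9: phase=(0,0,4,4) vs β=5 → FL=S FR=S RL=S RR=S
t=11: phase=(2,2,6,6) vs β=5 → FL=S FR=S RL=W RR=W

t=0: FL=W FR=W RL=S RR=S
t=3: FL=S FR=S RL=W RR=W
t=9: FL=S FR=S RL=S RR=S
t=11: FL=S FR=S RL=W RR=W


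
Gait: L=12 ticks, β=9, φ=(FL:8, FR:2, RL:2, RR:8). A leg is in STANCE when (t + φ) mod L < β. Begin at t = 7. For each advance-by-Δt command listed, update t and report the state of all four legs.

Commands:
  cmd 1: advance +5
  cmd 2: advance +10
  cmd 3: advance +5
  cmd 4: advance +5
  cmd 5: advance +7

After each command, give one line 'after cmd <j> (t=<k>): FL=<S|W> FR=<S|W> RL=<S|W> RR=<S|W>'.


start t=7: FL=S FR=W RL=W RR=S
cmd 1: advance +5 → t=12, phase=(8,2,2,8) → FL=S FR=S RL=S RR=S
cmd 2: advance +10 → t=22, phase=(6,0,0,6) → FL=S FR=S RL=S RR=S
cmd 3: advance +5 → t=27, phase=(11,5,5,11) → FL=W FR=S RL=S RR=W
cmd 4: advance +5 → t=32, phase=(4,10,10,4) → FL=S FR=W RL=W RR=S
cmd 5: advance +7 → t=39, phase=(11,5,5,11) → FL=W FR=S RL=S RR=W

after cmd 1 (t=12): FL=S FR=S RL=S RR=S
after cmd 2 (t=22): FL=S FR=S RL=S RR=S
after cmd 3 (t=27): FL=W FR=S RL=S RR=W
after cmd 4 (t=32): FL=S FR=W RL=W RR=S
after cmd 5 (t=39): FL=W FR=S RL=S RR=W


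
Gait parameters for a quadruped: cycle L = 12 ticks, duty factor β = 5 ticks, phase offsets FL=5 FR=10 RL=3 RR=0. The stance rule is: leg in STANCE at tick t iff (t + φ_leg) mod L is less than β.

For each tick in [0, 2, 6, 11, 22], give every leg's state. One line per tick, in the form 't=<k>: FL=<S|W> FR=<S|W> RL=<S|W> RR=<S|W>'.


t=0: phase=(5,10,3,0) vs β=5 → FL=W FR=W RL=S RR=S
t=2: phase=(7,0,5,2) vs β=5 → FL=W FR=S RL=W RR=S
t=6: phase=(11,4,9,6) vs β=5 → FL=W FR=S RL=W RR=W
t=11: phase=(4,9,2,11) vs β=5 → FL=S FR=W RL=S RR=W
t=22: phase=(3,8,1,10) vs β=5 → FL=S FR=W RL=S RR=W

t=0: FL=W FR=W RL=S RR=S
t=2: FL=W FR=S RL=W RR=S
t=6: FL=W FR=S RL=W RR=W
t=11: FL=S FR=W RL=S RR=W
t=22: FL=S FR=W RL=S RR=W


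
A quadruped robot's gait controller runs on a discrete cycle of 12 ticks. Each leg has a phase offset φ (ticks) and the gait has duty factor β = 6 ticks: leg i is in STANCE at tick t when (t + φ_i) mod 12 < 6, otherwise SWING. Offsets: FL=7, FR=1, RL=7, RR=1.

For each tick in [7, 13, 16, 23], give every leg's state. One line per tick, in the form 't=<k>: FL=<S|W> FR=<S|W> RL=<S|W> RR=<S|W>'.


t=7: phase=(2,8,2,8) vs β=6 → FL=S FR=W RL=S RR=W
t=13: phase=(8,2,8,2) vs β=6 → FL=W FR=S RL=W RR=S
t=16: phase=(11,5,11,5) vs β=6 → FL=W FR=S RL=W RR=S
t=23: phase=(6,0,6,0) vs β=6 → FL=W FR=S RL=W RR=S

t=7: FL=S FR=W RL=S RR=W
t=13: FL=W FR=S RL=W RR=S
t=16: FL=W FR=S RL=W RR=S
t=23: FL=W FR=S RL=W RR=S


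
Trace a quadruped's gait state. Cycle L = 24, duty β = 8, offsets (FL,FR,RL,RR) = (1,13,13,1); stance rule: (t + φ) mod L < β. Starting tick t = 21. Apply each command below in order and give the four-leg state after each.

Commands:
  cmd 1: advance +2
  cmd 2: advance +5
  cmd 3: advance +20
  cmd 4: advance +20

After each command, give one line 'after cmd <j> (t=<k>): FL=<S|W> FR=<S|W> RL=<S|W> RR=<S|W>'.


after cmd 1 (t=23): FL=S FR=W RL=W RR=S
after cmd 2 (t=28): FL=S FR=W RL=W RR=S
after cmd 3 (t=48): FL=S FR=W RL=W RR=S
after cmd 4 (t=68): FL=W FR=W RL=W RR=W

start t=21: FL=W FR=W RL=W RR=W
cmd 1: advance +2 → t=23, phase=(0,12,12,0) → FL=S FR=W RL=W RR=S
cmd 2: advance +5 → t=28, phase=(5,17,17,5) → FL=S FR=W RL=W RR=S
cmd 3: advance +20 → t=48, phase=(1,13,13,1) → FL=S FR=W RL=W RR=S
cmd 4: advance +20 → t=68, phase=(21,9,9,21) → FL=W FR=W RL=W RR=W


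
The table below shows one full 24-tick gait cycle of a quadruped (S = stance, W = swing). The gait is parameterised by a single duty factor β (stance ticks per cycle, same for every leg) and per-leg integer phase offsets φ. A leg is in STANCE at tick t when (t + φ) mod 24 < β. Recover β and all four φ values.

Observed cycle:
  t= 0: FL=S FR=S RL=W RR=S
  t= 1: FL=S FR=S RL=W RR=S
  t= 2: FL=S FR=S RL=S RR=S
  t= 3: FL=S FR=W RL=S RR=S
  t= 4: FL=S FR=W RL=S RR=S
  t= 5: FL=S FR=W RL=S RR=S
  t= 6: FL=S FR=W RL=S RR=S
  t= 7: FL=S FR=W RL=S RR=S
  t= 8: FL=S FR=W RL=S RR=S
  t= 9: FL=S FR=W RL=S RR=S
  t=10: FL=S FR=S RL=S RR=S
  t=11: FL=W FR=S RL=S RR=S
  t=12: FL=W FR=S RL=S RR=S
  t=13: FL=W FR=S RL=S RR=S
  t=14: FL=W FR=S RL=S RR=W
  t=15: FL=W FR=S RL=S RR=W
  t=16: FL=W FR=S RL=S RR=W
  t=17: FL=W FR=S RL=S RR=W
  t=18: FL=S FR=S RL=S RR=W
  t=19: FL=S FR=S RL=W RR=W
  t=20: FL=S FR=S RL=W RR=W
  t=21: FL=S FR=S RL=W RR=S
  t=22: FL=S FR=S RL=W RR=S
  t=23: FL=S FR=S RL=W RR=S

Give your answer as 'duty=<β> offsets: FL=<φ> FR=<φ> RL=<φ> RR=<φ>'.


duty β = stance ticks per leg = 17
FL: stance ticks = 17; W→S at t=18 → φ=6
FR: stance ticks = 17; W→S at t=10 → φ=14
RL: stance ticks = 17; W→S at t=2 → φ=22
RR: stance ticks = 17; W→S at t=21 → φ=3

duty=17 offsets: FL=6 FR=14 RL=22 RR=3


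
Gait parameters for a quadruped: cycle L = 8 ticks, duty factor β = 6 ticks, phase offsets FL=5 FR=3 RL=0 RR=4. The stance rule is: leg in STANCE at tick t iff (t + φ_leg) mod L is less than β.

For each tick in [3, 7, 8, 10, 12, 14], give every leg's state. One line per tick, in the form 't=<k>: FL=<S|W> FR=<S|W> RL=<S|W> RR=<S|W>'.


t=3: phase=(0,6,3,7) vs β=6 → FL=S FR=W RL=S RR=W
t=7: phase=(4,2,7,3) vs β=6 → FL=S FR=S RL=W RR=S
t=8: phase=(5,3,0,4) vs β=6 → FL=S FR=S RL=S RR=S
t=10: phase=(7,5,2,6) vs β=6 → FL=W FR=S RL=S RR=W
t=12: phase=(1,7,4,0) vs β=6 → FL=S FR=W RL=S RR=S
t=14: phase=(3,1,6,2) vs β=6 → FL=S FR=S RL=W RR=S

t=3: FL=S FR=W RL=S RR=W
t=7: FL=S FR=S RL=W RR=S
t=8: FL=S FR=S RL=S RR=S
t=10: FL=W FR=S RL=S RR=W
t=12: FL=S FR=W RL=S RR=S
t=14: FL=S FR=S RL=W RR=S


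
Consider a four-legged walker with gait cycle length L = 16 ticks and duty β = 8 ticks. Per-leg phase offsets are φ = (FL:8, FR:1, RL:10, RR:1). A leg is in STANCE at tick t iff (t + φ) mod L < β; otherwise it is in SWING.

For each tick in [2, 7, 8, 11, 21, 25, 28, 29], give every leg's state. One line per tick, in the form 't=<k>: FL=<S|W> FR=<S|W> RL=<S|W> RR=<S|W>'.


t=2: phase=(10,3,12,3) vs β=8 → FL=W FR=S RL=W RR=S
t=7: phase=(15,8,1,8) vs β=8 → FL=W FR=W RL=S RR=W
t=8: phase=(0,9,2,9) vs β=8 → FL=S FR=W RL=S RR=W
t=11: phase=(3,12,5,12) vs β=8 → FL=S FR=W RL=S RR=W
t=21: phase=(13,6,15,6) vs β=8 → FL=W FR=S RL=W RR=S
t=25: phase=(1,10,3,10) vs β=8 → FL=S FR=W RL=S RR=W
t=28: phase=(4,13,6,13) vs β=8 → FL=S FR=W RL=S RR=W
t=29: phase=(5,14,7,14) vs β=8 → FL=S FR=W RL=S RR=W

t=2: FL=W FR=S RL=W RR=S
t=7: FL=W FR=W RL=S RR=W
t=8: FL=S FR=W RL=S RR=W
t=11: FL=S FR=W RL=S RR=W
t=21: FL=W FR=S RL=W RR=S
t=25: FL=S FR=W RL=S RR=W
t=28: FL=S FR=W RL=S RR=W
t=29: FL=S FR=W RL=S RR=W


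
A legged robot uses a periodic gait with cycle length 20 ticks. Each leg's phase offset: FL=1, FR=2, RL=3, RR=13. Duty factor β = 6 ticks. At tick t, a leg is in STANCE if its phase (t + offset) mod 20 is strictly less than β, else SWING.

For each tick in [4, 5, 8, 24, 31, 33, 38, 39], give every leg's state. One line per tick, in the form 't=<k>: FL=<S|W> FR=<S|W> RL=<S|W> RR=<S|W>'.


t=4: FL=S FR=W RL=W RR=W
t=5: FL=W FR=W RL=W RR=W
t=8: FL=W FR=W RL=W RR=S
t=24: FL=S FR=W RL=W RR=W
t=31: FL=W FR=W RL=W RR=S
t=33: FL=W FR=W RL=W RR=W
t=38: FL=W FR=S RL=S RR=W
t=39: FL=S FR=S RL=S RR=W

t=4: phase=(5,6,7,17) vs β=6 → FL=S FR=W RL=W RR=W
t=5: phase=(6,7,8,18) vs β=6 → FL=W FR=W RL=W RR=W
t=8: phase=(9,10,11,1) vs β=6 → FL=W FR=W RL=W RR=S
t=24: phase=(5,6,7,17) vs β=6 → FL=S FR=W RL=W RR=W
t=31: phase=(12,13,14,4) vs β=6 → FL=W FR=W RL=W RR=S
t=33: phase=(14,15,16,6) vs β=6 → FL=W FR=W RL=W RR=W
t=38: phase=(19,0,1,11) vs β=6 → FL=W FR=S RL=S RR=W
t=39: phase=(0,1,2,12) vs β=6 → FL=S FR=S RL=S RR=W


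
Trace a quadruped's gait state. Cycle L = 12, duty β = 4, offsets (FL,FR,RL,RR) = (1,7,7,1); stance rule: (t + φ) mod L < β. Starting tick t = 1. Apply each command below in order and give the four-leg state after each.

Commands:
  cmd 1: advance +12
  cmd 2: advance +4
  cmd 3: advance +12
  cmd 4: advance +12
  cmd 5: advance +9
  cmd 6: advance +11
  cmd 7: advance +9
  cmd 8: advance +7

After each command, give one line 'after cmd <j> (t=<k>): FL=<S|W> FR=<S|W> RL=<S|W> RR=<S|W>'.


start t=1: FL=S FR=W RL=W RR=S
cmd 1: advance +12 → t=13, phase=(2,8,8,2) → FL=S FR=W RL=W RR=S
cmd 2: advance +4 → t=17, phase=(6,0,0,6) → FL=W FR=S RL=S RR=W
cmd 3: advance +12 → t=29, phase=(6,0,0,6) → FL=W FR=S RL=S RR=W
cmd 4: advance +12 → t=41, phase=(6,0,0,6) → FL=W FR=S RL=S RR=W
cmd 5: advance +9 → t=50, phase=(3,9,9,3) → FL=S FR=W RL=W RR=S
cmd 6: advance +11 → t=61, phase=(2,8,8,2) → FL=S FR=W RL=W RR=S
cmd 7: advance +9 → t=70, phase=(11,5,5,11) → FL=W FR=W RL=W RR=W
cmd 8: advance +7 → t=77, phase=(6,0,0,6) → FL=W FR=S RL=S RR=W

after cmd 1 (t=13): FL=S FR=W RL=W RR=S
after cmd 2 (t=17): FL=W FR=S RL=S RR=W
after cmd 3 (t=29): FL=W FR=S RL=S RR=W
after cmd 4 (t=41): FL=W FR=S RL=S RR=W
after cmd 5 (t=50): FL=S FR=W RL=W RR=S
after cmd 6 (t=61): FL=S FR=W RL=W RR=S
after cmd 7 (t=70): FL=W FR=W RL=W RR=W
after cmd 8 (t=77): FL=W FR=S RL=S RR=W


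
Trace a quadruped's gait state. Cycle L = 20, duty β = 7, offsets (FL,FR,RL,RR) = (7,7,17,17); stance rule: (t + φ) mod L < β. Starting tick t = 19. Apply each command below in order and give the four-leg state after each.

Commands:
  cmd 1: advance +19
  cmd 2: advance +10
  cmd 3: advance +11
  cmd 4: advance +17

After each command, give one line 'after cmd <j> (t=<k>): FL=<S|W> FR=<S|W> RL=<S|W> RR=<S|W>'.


after cmd 1 (t=38): FL=S FR=S RL=W RR=W
after cmd 2 (t=48): FL=W FR=W RL=S RR=S
after cmd 3 (t=59): FL=S FR=S RL=W RR=W
after cmd 4 (t=76): FL=S FR=S RL=W RR=W

start t=19: FL=S FR=S RL=W RR=W
cmd 1: advance +19 → t=38, phase=(5,5,15,15) → FL=S FR=S RL=W RR=W
cmd 2: advance +10 → t=48, phase=(15,15,5,5) → FL=W FR=W RL=S RR=S
cmd 3: advance +11 → t=59, phase=(6,6,16,16) → FL=S FR=S RL=W RR=W
cmd 4: advance +17 → t=76, phase=(3,3,13,13) → FL=S FR=S RL=W RR=W


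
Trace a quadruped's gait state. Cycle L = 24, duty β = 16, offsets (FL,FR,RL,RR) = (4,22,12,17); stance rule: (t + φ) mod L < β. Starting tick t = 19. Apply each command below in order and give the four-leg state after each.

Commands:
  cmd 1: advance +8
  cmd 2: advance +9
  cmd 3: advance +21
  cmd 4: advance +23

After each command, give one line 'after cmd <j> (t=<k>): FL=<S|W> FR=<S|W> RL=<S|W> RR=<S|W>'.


after cmd 1 (t=27): FL=S FR=S RL=S RR=W
after cmd 2 (t=36): FL=W FR=S RL=S RR=S
after cmd 3 (t=57): FL=S FR=S RL=W RR=S
after cmd 4 (t=80): FL=S FR=S RL=W RR=S

start t=19: FL=W FR=W RL=S RR=S
cmd 1: advance +8 → t=27, phase=(7,1,15,20) → FL=S FR=S RL=S RR=W
cmd 2: advance +9 → t=36, phase=(16,10,0,5) → FL=W FR=S RL=S RR=S
cmd 3: advance +21 → t=57, phase=(13,7,21,2) → FL=S FR=S RL=W RR=S
cmd 4: advance +23 → t=80, phase=(12,6,20,1) → FL=S FR=S RL=W RR=S


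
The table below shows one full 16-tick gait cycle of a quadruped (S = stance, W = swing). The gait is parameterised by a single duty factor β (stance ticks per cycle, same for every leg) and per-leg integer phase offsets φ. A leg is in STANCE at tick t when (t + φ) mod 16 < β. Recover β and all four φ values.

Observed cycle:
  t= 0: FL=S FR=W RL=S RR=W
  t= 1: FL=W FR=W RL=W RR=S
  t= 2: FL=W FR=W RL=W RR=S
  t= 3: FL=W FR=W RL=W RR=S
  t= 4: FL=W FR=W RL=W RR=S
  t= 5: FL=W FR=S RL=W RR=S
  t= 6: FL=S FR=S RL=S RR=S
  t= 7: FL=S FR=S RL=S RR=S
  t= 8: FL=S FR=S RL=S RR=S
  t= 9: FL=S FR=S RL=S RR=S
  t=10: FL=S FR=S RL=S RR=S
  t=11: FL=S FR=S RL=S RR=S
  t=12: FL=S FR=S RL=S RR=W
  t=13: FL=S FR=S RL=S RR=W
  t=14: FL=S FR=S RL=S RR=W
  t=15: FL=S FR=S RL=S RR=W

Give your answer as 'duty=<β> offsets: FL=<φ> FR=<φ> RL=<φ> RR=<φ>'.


duty β = stance ticks per leg = 11
FL: stance ticks = 11; W→S at t=6 → φ=10
FR: stance ticks = 11; W→S at t=5 → φ=11
RL: stance ticks = 11; W→S at t=6 → φ=10
RR: stance ticks = 11; W→S at t=1 → φ=15

duty=11 offsets: FL=10 FR=11 RL=10 RR=15


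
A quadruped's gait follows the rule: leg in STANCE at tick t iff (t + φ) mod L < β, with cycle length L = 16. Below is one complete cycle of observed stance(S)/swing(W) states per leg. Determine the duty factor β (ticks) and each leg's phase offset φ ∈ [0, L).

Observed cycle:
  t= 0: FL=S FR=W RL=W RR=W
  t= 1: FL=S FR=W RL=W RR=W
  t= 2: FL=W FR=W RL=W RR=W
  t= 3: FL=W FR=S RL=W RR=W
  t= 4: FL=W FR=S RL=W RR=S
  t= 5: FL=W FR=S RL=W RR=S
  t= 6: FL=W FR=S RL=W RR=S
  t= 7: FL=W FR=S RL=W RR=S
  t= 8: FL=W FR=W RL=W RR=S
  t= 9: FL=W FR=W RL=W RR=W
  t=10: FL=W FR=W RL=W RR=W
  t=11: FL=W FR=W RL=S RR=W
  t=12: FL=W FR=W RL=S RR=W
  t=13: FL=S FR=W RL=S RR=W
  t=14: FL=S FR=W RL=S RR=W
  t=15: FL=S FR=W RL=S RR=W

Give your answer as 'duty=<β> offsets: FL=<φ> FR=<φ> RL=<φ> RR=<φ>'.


duty=5 offsets: FL=3 FR=13 RL=5 RR=12

duty β = stance ticks per leg = 5
FL: stance ticks = 5; W→S at t=13 → φ=3
FR: stance ticks = 5; W→S at t=3 → φ=13
RL: stance ticks = 5; W→S at t=11 → φ=5
RR: stance ticks = 5; W→S at t=4 → φ=12


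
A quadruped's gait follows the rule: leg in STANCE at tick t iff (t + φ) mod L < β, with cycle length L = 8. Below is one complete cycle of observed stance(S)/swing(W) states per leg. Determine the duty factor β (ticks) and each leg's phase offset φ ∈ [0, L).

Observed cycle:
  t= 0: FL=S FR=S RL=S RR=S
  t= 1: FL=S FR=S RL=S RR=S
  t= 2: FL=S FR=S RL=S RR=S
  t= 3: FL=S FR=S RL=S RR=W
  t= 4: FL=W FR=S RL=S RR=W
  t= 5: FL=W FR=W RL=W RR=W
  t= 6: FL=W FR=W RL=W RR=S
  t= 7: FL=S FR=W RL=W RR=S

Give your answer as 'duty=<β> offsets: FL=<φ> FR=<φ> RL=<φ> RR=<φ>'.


duty=5 offsets: FL=1 FR=0 RL=0 RR=2

duty β = stance ticks per leg = 5
FL: stance ticks = 5; W→S at t=7 → φ=1
FR: stance ticks = 5; W→S at t=0 → φ=0
RL: stance ticks = 5; W→S at t=0 → φ=0
RR: stance ticks = 5; W→S at t=6 → φ=2


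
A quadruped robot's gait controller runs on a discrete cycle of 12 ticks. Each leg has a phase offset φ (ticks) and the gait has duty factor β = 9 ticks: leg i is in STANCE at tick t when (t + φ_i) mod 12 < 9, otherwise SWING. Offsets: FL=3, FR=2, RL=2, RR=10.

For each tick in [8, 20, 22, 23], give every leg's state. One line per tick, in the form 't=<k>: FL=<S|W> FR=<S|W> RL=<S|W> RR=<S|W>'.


t=8: FL=W FR=W RL=W RR=S
t=20: FL=W FR=W RL=W RR=S
t=22: FL=S FR=S RL=S RR=S
t=23: FL=S FR=S RL=S RR=W

t=8: phase=(11,10,10,6) vs β=9 → FL=W FR=W RL=W RR=S
t=20: phase=(11,10,10,6) vs β=9 → FL=W FR=W RL=W RR=S
t=22: phase=(1,0,0,8) vs β=9 → FL=S FR=S RL=S RR=S
t=23: phase=(2,1,1,9) vs β=9 → FL=S FR=S RL=S RR=W


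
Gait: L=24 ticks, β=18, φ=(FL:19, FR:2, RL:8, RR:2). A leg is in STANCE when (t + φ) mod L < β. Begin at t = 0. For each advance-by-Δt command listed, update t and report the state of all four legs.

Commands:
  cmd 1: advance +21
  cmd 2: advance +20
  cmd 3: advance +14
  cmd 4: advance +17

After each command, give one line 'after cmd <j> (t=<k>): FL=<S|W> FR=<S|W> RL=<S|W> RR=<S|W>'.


after cmd 1 (t=21): FL=S FR=W RL=S RR=W
after cmd 2 (t=41): FL=S FR=W RL=S RR=W
after cmd 3 (t=55): FL=S FR=S RL=S RR=S
after cmd 4 (t=72): FL=W FR=S RL=S RR=S

start t=0: FL=W FR=S RL=S RR=S
cmd 1: advance +21 → t=21, phase=(16,23,5,23) → FL=S FR=W RL=S RR=W
cmd 2: advance +20 → t=41, phase=(12,19,1,19) → FL=S FR=W RL=S RR=W
cmd 3: advance +14 → t=55, phase=(2,9,15,9) → FL=S FR=S RL=S RR=S
cmd 4: advance +17 → t=72, phase=(19,2,8,2) → FL=W FR=S RL=S RR=S


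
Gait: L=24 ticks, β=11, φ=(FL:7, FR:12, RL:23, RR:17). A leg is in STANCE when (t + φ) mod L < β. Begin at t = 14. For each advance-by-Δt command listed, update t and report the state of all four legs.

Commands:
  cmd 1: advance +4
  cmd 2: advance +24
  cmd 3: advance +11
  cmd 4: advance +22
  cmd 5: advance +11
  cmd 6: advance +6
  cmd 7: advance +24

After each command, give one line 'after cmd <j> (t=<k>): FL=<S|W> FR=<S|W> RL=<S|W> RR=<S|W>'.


start t=14: FL=W FR=S RL=W RR=S
cmd 1: advance +4 → t=18, phase=(1,6,17,11) → FL=S FR=S RL=W RR=W
cmd 2: advance +24 → t=42, phase=(1,6,17,11) → FL=S FR=S RL=W RR=W
cmd 3: advance +11 → t=53, phase=(12,17,4,22) → FL=W FR=W RL=S RR=W
cmd 4: advance +22 → t=75, phase=(10,15,2,20) → FL=S FR=W RL=S RR=W
cmd 5: advance +11 → t=86, phase=(21,2,13,7) → FL=W FR=S RL=W RR=S
cmd 6: advance +6 → t=92, phase=(3,8,19,13) → FL=S FR=S RL=W RR=W
cmd 7: advance +24 → t=116, phase=(3,8,19,13) → FL=S FR=S RL=W RR=W

after cmd 1 (t=18): FL=S FR=S RL=W RR=W
after cmd 2 (t=42): FL=S FR=S RL=W RR=W
after cmd 3 (t=53): FL=W FR=W RL=S RR=W
after cmd 4 (t=75): FL=S FR=W RL=S RR=W
after cmd 5 (t=86): FL=W FR=S RL=W RR=S
after cmd 6 (t=92): FL=S FR=S RL=W RR=W
after cmd 7 (t=116): FL=S FR=S RL=W RR=W


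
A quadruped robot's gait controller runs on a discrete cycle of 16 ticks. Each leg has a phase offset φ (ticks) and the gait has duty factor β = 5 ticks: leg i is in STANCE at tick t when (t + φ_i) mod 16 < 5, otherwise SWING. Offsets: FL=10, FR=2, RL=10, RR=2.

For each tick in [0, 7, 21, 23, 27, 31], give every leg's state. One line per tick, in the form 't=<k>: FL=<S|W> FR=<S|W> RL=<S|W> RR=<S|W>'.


t=0: phase=(10,2,10,2) vs β=5 → FL=W FR=S RL=W RR=S
t=7: phase=(1,9,1,9) vs β=5 → FL=S FR=W RL=S RR=W
t=21: phase=(15,7,15,7) vs β=5 → FL=W FR=W RL=W RR=W
t=23: phase=(1,9,1,9) vs β=5 → FL=S FR=W RL=S RR=W
t=27: phase=(5,13,5,13) vs β=5 → FL=W FR=W RL=W RR=W
t=31: phase=(9,1,9,1) vs β=5 → FL=W FR=S RL=W RR=S

t=0: FL=W FR=S RL=W RR=S
t=7: FL=S FR=W RL=S RR=W
t=21: FL=W FR=W RL=W RR=W
t=23: FL=S FR=W RL=S RR=W
t=27: FL=W FR=W RL=W RR=W
t=31: FL=W FR=S RL=W RR=S


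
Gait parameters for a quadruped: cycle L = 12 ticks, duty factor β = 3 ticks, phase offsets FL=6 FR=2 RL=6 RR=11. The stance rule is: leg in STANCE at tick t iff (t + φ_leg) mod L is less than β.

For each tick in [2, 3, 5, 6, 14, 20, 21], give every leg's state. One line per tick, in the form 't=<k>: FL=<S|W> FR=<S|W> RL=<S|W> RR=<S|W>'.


t=2: FL=W FR=W RL=W RR=S
t=3: FL=W FR=W RL=W RR=S
t=5: FL=W FR=W RL=W RR=W
t=6: FL=S FR=W RL=S RR=W
t=14: FL=W FR=W RL=W RR=S
t=20: FL=S FR=W RL=S RR=W
t=21: FL=W FR=W RL=W RR=W

t=2: phase=(8,4,8,1) vs β=3 → FL=W FR=W RL=W RR=S
t=3: phase=(9,5,9,2) vs β=3 → FL=W FR=W RL=W RR=S
t=5: phase=(11,7,11,4) vs β=3 → FL=W FR=W RL=W RR=W
t=6: phase=(0,8,0,5) vs β=3 → FL=S FR=W RL=S RR=W
t=14: phase=(8,4,8,1) vs β=3 → FL=W FR=W RL=W RR=S
t=20: phase=(2,10,2,7) vs β=3 → FL=S FR=W RL=S RR=W
t=21: phase=(3,11,3,8) vs β=3 → FL=W FR=W RL=W RR=W


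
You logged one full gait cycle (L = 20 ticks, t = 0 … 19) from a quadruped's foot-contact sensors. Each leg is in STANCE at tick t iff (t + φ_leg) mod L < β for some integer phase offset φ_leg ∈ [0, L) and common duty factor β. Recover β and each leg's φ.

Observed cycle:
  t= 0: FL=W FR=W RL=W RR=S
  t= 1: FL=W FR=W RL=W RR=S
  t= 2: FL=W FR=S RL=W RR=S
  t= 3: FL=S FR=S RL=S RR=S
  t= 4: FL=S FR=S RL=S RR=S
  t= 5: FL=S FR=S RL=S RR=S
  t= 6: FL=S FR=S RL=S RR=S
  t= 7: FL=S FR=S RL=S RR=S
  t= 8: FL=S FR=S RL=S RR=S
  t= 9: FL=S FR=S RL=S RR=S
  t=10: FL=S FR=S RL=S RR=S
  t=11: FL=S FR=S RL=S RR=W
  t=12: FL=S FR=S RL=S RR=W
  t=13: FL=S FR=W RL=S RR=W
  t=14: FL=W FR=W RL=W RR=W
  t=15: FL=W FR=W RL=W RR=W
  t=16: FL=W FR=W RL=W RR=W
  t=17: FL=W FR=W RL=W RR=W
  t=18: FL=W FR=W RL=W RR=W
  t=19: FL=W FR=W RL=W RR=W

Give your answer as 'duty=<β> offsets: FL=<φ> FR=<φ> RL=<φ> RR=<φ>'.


duty β = stance ticks per leg = 11
FL: stance ticks = 11; W→S at t=3 → φ=17
FR: stance ticks = 11; W→S at t=2 → φ=18
RL: stance ticks = 11; W→S at t=3 → φ=17
RR: stance ticks = 11; W→S at t=0 → φ=0

duty=11 offsets: FL=17 FR=18 RL=17 RR=0


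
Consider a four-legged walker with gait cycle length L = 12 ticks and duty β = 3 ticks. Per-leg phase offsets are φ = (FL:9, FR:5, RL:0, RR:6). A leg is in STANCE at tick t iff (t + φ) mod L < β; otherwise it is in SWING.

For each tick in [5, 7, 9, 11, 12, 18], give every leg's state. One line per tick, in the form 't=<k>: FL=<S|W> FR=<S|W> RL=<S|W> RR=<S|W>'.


t=5: phase=(2,10,5,11) vs β=3 → FL=S FR=W RL=W RR=W
t=7: phase=(4,0,7,1) vs β=3 → FL=W FR=S RL=W RR=S
t=9: phase=(6,2,9,3) vs β=3 → FL=W FR=S RL=W RR=W
t=11: phase=(8,4,11,5) vs β=3 → FL=W FR=W RL=W RR=W
t=12: phase=(9,5,0,6) vs β=3 → FL=W FR=W RL=S RR=W
t=18: phase=(3,11,6,0) vs β=3 → FL=W FR=W RL=W RR=S

t=5: FL=S FR=W RL=W RR=W
t=7: FL=W FR=S RL=W RR=S
t=9: FL=W FR=S RL=W RR=W
t=11: FL=W FR=W RL=W RR=W
t=12: FL=W FR=W RL=S RR=W
t=18: FL=W FR=W RL=W RR=S


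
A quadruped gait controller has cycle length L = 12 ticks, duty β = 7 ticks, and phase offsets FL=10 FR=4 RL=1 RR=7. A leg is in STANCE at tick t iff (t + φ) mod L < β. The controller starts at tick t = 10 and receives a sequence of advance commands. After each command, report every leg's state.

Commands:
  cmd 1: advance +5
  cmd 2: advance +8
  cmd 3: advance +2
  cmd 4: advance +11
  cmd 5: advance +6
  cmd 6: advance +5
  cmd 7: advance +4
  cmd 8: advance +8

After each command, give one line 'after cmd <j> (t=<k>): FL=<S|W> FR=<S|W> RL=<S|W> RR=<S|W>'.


after cmd 1 (t=15): FL=S FR=W RL=S RR=W
after cmd 2 (t=23): FL=W FR=S RL=S RR=S
after cmd 3 (t=25): FL=W FR=S RL=S RR=W
after cmd 4 (t=36): FL=W FR=S RL=S RR=W
after cmd 5 (t=42): FL=S FR=W RL=W RR=S
after cmd 6 (t=47): FL=W FR=S RL=S RR=S
after cmd 7 (t=51): FL=S FR=W RL=S RR=W
after cmd 8 (t=59): FL=W FR=S RL=S RR=S

start t=10: FL=W FR=S RL=W RR=S
cmd 1: advance +5 → t=15, phase=(1,7,4,10) → FL=S FR=W RL=S RR=W
cmd 2: advance +8 → t=23, phase=(9,3,0,6) → FL=W FR=S RL=S RR=S
cmd 3: advance +2 → t=25, phase=(11,5,2,8) → FL=W FR=S RL=S RR=W
cmd 4: advance +11 → t=36, phase=(10,4,1,7) → FL=W FR=S RL=S RR=W
cmd 5: advance +6 → t=42, phase=(4,10,7,1) → FL=S FR=W RL=W RR=S
cmd 6: advance +5 → t=47, phase=(9,3,0,6) → FL=W FR=S RL=S RR=S
cmd 7: advance +4 → t=51, phase=(1,7,4,10) → FL=S FR=W RL=S RR=W
cmd 8: advance +8 → t=59, phase=(9,3,0,6) → FL=W FR=S RL=S RR=S


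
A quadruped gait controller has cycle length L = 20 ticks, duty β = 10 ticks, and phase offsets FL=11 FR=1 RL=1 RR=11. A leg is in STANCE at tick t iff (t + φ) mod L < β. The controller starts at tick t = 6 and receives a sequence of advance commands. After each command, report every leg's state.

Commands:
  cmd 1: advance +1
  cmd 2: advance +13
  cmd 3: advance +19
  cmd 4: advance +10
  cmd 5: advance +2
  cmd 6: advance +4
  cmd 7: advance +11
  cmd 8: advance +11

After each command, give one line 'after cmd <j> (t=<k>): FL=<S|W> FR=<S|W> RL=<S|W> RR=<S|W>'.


start t=6: FL=W FR=S RL=S RR=W
cmd 1: advance +1 → t=7, phase=(18,8,8,18) → FL=W FR=S RL=S RR=W
cmd 2: advance +13 → t=20, phase=(11,1,1,11) → FL=W FR=S RL=S RR=W
cmd 3: advance +19 → t=39, phase=(10,0,0,10) → FL=W FR=S RL=S RR=W
cmd 4: advance +10 → t=49, phase=(0,10,10,0) → FL=S FR=W RL=W RR=S
cmd 5: advance +2 → t=51, phase=(2,12,12,2) → FL=S FR=W RL=W RR=S
cmd 6: advance +4 → t=55, phase=(6,16,16,6) → FL=S FR=W RL=W RR=S
cmd 7: advance +11 → t=66, phase=(17,7,7,17) → FL=W FR=S RL=S RR=W
cmd 8: advance +11 → t=77, phase=(8,18,18,8) → FL=S FR=W RL=W RR=S

after cmd 1 (t=7): FL=W FR=S RL=S RR=W
after cmd 2 (t=20): FL=W FR=S RL=S RR=W
after cmd 3 (t=39): FL=W FR=S RL=S RR=W
after cmd 4 (t=49): FL=S FR=W RL=W RR=S
after cmd 5 (t=51): FL=S FR=W RL=W RR=S
after cmd 6 (t=55): FL=S FR=W RL=W RR=S
after cmd 7 (t=66): FL=W FR=S RL=S RR=W
after cmd 8 (t=77): FL=S FR=W RL=W RR=S


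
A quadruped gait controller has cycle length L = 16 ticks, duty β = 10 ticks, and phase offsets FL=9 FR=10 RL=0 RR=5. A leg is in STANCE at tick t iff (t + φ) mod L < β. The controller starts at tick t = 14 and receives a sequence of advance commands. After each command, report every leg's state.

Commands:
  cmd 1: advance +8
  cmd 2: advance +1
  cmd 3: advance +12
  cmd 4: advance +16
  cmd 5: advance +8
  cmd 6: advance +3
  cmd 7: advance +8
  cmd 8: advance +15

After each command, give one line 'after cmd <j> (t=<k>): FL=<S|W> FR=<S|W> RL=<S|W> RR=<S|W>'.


start t=14: FL=S FR=S RL=W RR=S
cmd 1: advance +8 → t=22, phase=(15,0,6,11) → FL=W FR=S RL=S RR=W
cmd 2: advance +1 → t=23, phase=(0,1,7,12) → FL=S FR=S RL=S RR=W
cmd 3: advance +12 → t=35, phase=(12,13,3,8) → FL=W FR=W RL=S RR=S
cmd 4: advance +16 → t=51, phase=(12,13,3,8) → FL=W FR=W RL=S RR=S
cmd 5: advance +8 → t=59, phase=(4,5,11,0) → FL=S FR=S RL=W RR=S
cmd 6: advance +3 → t=62, phase=(7,8,14,3) → FL=S FR=S RL=W RR=S
cmd 7: advance +8 → t=70, phase=(15,0,6,11) → FL=W FR=S RL=S RR=W
cmd 8: advance +15 → t=85, phase=(14,15,5,10) → FL=W FR=W RL=S RR=W

after cmd 1 (t=22): FL=W FR=S RL=S RR=W
after cmd 2 (t=23): FL=S FR=S RL=S RR=W
after cmd 3 (t=35): FL=W FR=W RL=S RR=S
after cmd 4 (t=51): FL=W FR=W RL=S RR=S
after cmd 5 (t=59): FL=S FR=S RL=W RR=S
after cmd 6 (t=62): FL=S FR=S RL=W RR=S
after cmd 7 (t=70): FL=W FR=S RL=S RR=W
after cmd 8 (t=85): FL=W FR=W RL=S RR=W


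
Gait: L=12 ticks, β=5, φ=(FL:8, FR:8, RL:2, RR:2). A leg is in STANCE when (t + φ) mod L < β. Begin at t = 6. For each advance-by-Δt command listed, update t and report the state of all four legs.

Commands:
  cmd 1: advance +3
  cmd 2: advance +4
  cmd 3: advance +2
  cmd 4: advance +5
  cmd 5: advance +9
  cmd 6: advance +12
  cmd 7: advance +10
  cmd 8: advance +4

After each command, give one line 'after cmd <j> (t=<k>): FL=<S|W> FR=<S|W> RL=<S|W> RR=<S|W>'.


after cmd 1 (t=9): FL=W FR=W RL=W RR=W
after cmd 2 (t=13): FL=W FR=W RL=S RR=S
after cmd 3 (t=15): FL=W FR=W RL=W RR=W
after cmd 4 (t=20): FL=S FR=S RL=W RR=W
after cmd 5 (t=29): FL=S FR=S RL=W RR=W
after cmd 6 (t=41): FL=S FR=S RL=W RR=W
after cmd 7 (t=51): FL=W FR=W RL=W RR=W
after cmd 8 (t=55): FL=S FR=S RL=W RR=W

start t=6: FL=S FR=S RL=W RR=W
cmd 1: advance +3 → t=9, phase=(5,5,11,11) → FL=W FR=W RL=W RR=W
cmd 2: advance +4 → t=13, phase=(9,9,3,3) → FL=W FR=W RL=S RR=S
cmd 3: advance +2 → t=15, phase=(11,11,5,5) → FL=W FR=W RL=W RR=W
cmd 4: advance +5 → t=20, phase=(4,4,10,10) → FL=S FR=S RL=W RR=W
cmd 5: advance +9 → t=29, phase=(1,1,7,7) → FL=S FR=S RL=W RR=W
cmd 6: advance +12 → t=41, phase=(1,1,7,7) → FL=S FR=S RL=W RR=W
cmd 7: advance +10 → t=51, phase=(11,11,5,5) → FL=W FR=W RL=W RR=W
cmd 8: advance +4 → t=55, phase=(3,3,9,9) → FL=S FR=S RL=W RR=W


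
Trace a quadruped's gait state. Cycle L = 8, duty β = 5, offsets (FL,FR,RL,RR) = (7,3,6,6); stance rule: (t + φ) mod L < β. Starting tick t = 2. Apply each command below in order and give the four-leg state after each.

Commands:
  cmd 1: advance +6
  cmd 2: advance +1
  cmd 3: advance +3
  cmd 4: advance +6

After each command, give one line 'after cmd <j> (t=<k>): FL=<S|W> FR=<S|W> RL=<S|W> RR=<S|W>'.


after cmd 1 (t=8): FL=W FR=S RL=W RR=W
after cmd 2 (t=9): FL=S FR=S RL=W RR=W
after cmd 3 (t=12): FL=S FR=W RL=S RR=S
after cmd 4 (t=18): FL=S FR=W RL=S RR=S

start t=2: FL=S FR=W RL=S RR=S
cmd 1: advance +6 → t=8, phase=(7,3,6,6) → FL=W FR=S RL=W RR=W
cmd 2: advance +1 → t=9, phase=(0,4,7,7) → FL=S FR=S RL=W RR=W
cmd 3: advance +3 → t=12, phase=(3,7,2,2) → FL=S FR=W RL=S RR=S
cmd 4: advance +6 → t=18, phase=(1,5,0,0) → FL=S FR=W RL=S RR=S


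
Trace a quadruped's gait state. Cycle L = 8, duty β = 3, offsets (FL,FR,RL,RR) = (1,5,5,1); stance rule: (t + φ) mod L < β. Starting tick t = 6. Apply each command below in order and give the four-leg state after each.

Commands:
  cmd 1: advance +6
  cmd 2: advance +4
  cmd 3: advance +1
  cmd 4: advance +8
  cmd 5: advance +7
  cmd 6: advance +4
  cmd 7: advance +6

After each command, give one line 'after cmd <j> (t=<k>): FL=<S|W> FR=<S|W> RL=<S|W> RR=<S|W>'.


start t=6: FL=W FR=W RL=W RR=W
cmd 1: advance +6 → t=12, phase=(5,1,1,5) → FL=W FR=S RL=S RR=W
cmd 2: advance +4 → t=16, phase=(1,5,5,1) → FL=S FR=W RL=W RR=S
cmd 3: advance +1 → t=17, phase=(2,6,6,2) → FL=S FR=W RL=W RR=S
cmd 4: advance +8 → t=25, phase=(2,6,6,2) → FL=S FR=W RL=W RR=S
cmd 5: advance +7 → t=32, phase=(1,5,5,1) → FL=S FR=W RL=W RR=S
cmd 6: advance +4 → t=36, phase=(5,1,1,5) → FL=W FR=S RL=S RR=W
cmd 7: advance +6 → t=42, phase=(3,7,7,3) → FL=W FR=W RL=W RR=W

after cmd 1 (t=12): FL=W FR=S RL=S RR=W
after cmd 2 (t=16): FL=S FR=W RL=W RR=S
after cmd 3 (t=17): FL=S FR=W RL=W RR=S
after cmd 4 (t=25): FL=S FR=W RL=W RR=S
after cmd 5 (t=32): FL=S FR=W RL=W RR=S
after cmd 6 (t=36): FL=W FR=S RL=S RR=W
after cmd 7 (t=42): FL=W FR=W RL=W RR=W


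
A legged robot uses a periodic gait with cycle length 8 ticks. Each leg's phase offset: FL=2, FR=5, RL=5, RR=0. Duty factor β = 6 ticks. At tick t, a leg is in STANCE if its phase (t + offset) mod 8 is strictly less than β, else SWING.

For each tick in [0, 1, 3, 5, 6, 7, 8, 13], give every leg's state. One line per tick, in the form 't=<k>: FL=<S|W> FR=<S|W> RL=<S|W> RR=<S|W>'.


t=0: FL=S FR=S RL=S RR=S
t=1: FL=S FR=W RL=W RR=S
t=3: FL=S FR=S RL=S RR=S
t=5: FL=W FR=S RL=S RR=S
t=6: FL=S FR=S RL=S RR=W
t=7: FL=S FR=S RL=S RR=W
t=8: FL=S FR=S RL=S RR=S
t=13: FL=W FR=S RL=S RR=S

t=0: phase=(2,5,5,0) vs β=6 → FL=S FR=S RL=S RR=S
t=1: phase=(3,6,6,1) vs β=6 → FL=S FR=W RL=W RR=S
t=3: phase=(5,0,0,3) vs β=6 → FL=S FR=S RL=S RR=S
t=5: phase=(7,2,2,5) vs β=6 → FL=W FR=S RL=S RR=S
t=6: phase=(0,3,3,6) vs β=6 → FL=S FR=S RL=S RR=W
t=7: phase=(1,4,4,7) vs β=6 → FL=S FR=S RL=S RR=W
t=8: phase=(2,5,5,0) vs β=6 → FL=S FR=S RL=S RR=S
t=13: phase=(7,2,2,5) vs β=6 → FL=W FR=S RL=S RR=S


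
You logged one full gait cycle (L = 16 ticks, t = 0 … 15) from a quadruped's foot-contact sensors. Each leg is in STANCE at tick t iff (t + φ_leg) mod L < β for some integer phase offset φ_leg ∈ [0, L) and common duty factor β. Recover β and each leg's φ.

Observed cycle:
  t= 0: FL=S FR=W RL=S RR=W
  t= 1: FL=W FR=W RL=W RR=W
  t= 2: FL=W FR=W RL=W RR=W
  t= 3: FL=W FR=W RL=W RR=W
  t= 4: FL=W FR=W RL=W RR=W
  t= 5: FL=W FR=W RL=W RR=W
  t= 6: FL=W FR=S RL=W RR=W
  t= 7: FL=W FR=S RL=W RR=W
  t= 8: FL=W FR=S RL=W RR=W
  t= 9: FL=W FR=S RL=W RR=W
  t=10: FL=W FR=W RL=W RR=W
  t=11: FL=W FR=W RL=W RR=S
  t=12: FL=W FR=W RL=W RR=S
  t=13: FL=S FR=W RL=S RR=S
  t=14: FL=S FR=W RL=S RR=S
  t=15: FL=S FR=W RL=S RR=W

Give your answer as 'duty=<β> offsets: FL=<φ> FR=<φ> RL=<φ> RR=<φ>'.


duty β = stance ticks per leg = 4
FL: stance ticks = 4; W→S at t=13 → φ=3
FR: stance ticks = 4; W→S at t=6 → φ=10
RL: stance ticks = 4; W→S at t=13 → φ=3
RR: stance ticks = 4; W→S at t=11 → φ=5

duty=4 offsets: FL=3 FR=10 RL=3 RR=5


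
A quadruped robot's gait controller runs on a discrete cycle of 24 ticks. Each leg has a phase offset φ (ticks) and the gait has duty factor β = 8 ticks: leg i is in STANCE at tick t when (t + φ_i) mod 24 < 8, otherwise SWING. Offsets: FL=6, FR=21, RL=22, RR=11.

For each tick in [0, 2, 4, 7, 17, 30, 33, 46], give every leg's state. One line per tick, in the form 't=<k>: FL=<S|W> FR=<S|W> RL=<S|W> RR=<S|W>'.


t=0: FL=S FR=W RL=W RR=W
t=2: FL=W FR=W RL=S RR=W
t=4: FL=W FR=S RL=S RR=W
t=7: FL=W FR=S RL=S RR=W
t=17: FL=W FR=W RL=W RR=S
t=30: FL=W FR=S RL=S RR=W
t=33: FL=W FR=S RL=S RR=W
t=46: FL=S FR=W RL=W RR=W

t=0: phase=(6,21,22,11) vs β=8 → FL=S FR=W RL=W RR=W
t=2: phase=(8,23,0,13) vs β=8 → FL=W FR=W RL=S RR=W
t=4: phase=(10,1,2,15) vs β=8 → FL=W FR=S RL=S RR=W
t=7: phase=(13,4,5,18) vs β=8 → FL=W FR=S RL=S RR=W
t=17: phase=(23,14,15,4) vs β=8 → FL=W FR=W RL=W RR=S
t=30: phase=(12,3,4,17) vs β=8 → FL=W FR=S RL=S RR=W
t=33: phase=(15,6,7,20) vs β=8 → FL=W FR=S RL=S RR=W
t=46: phase=(4,19,20,9) vs β=8 → FL=S FR=W RL=W RR=W


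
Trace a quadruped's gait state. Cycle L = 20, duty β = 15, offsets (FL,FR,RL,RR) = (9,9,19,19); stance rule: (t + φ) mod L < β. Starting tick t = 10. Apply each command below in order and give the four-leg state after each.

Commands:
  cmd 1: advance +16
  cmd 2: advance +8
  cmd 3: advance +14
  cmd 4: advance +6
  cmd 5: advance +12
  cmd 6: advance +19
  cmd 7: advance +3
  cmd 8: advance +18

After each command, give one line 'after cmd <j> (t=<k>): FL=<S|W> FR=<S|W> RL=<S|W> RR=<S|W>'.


start t=10: FL=W FR=W RL=S RR=S
cmd 1: advance +16 → t=26, phase=(15,15,5,5) → FL=W FR=W RL=S RR=S
cmd 2: advance +8 → t=34, phase=(3,3,13,13) → FL=S FR=S RL=S RR=S
cmd 3: advance +14 → t=48, phase=(17,17,7,7) → FL=W FR=W RL=S RR=S
cmd 4: advance +6 → t=54, phase=(3,3,13,13) → FL=S FR=S RL=S RR=S
cmd 5: advance +12 → t=66, phase=(15,15,5,5) → FL=W FR=W RL=S RR=S
cmd 6: advance +19 → t=85, phase=(14,14,4,4) → FL=S FR=S RL=S RR=S
cmd 7: advance +3 → t=88, phase=(17,17,7,7) → FL=W FR=W RL=S RR=S
cmd 8: advance +18 → t=106, phase=(15,15,5,5) → FL=W FR=W RL=S RR=S

after cmd 1 (t=26): FL=W FR=W RL=S RR=S
after cmd 2 (t=34): FL=S FR=S RL=S RR=S
after cmd 3 (t=48): FL=W FR=W RL=S RR=S
after cmd 4 (t=54): FL=S FR=S RL=S RR=S
after cmd 5 (t=66): FL=W FR=W RL=S RR=S
after cmd 6 (t=85): FL=S FR=S RL=S RR=S
after cmd 7 (t=88): FL=W FR=W RL=S RR=S
after cmd 8 (t=106): FL=W FR=W RL=S RR=S
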